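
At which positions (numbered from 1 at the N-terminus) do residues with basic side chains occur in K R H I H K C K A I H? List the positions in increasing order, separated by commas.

1, 2, 3, 5, 6, 8, 11

K, R, and H are the three residues with basic side chains (ε-amine, guanidinium, and imidazole respectively).
Matching residues: K1, R2, H3, H5, K6, K8, H11.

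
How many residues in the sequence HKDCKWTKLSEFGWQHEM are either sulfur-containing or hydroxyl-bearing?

4

Sulfur-containing: C, M. Hydroxyl-bearing: S, T, Y.
Sulfur-containing residues here: C4, M18 (2).
Hydroxyl-bearing residues here: T7, S10 (2).
The two groups share no amino acid, so total = 2 + 2 = 4.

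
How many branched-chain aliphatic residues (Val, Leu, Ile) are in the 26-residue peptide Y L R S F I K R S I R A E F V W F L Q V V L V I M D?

Matching residues: L2, I6, I10, V15, L18, V20, V21, L22, V23, I24.

10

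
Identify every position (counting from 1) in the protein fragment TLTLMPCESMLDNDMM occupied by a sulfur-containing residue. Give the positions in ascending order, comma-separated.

5, 7, 10, 15, 16

Matching residues: M5, C7, M10, M15, M16.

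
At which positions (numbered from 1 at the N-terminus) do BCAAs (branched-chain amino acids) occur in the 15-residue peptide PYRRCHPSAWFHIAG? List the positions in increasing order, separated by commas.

13

V, L, and I make up the branched-chain aliphatic group.
Matching residues: I13.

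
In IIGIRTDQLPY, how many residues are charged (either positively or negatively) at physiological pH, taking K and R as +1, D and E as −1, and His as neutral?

Charged side chains at pH ~7.4: K, R (positive); D, E (negative).
Matching residues: R5, D7.

2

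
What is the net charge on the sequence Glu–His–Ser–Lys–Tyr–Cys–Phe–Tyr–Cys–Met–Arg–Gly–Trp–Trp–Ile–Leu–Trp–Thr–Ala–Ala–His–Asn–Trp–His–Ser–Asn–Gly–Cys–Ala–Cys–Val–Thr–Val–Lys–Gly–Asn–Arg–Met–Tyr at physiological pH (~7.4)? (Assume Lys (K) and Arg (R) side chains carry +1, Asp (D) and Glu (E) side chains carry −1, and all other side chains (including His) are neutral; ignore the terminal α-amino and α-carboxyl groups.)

Positive (K, R): Lys4, Arg11, Lys34, Arg37 → +4.
Negative (D, E): Glu1 → −1.
Net charge = (+4) + (−1) = +3.

+3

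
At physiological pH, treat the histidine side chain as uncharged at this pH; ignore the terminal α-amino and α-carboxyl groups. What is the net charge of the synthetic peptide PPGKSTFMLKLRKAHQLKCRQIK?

+7

At pH ~7.4 the Lys and Arg side chains are protonated (+1), the Asp and Glu side chains are deprotonated (−1), and with His taken as neutral all other side chains carry no charge.
Positive (K, R): K4, K10, R12, K13, K18, R20, K23 → +7.
Negative (D, E): none → −0.
Net charge = (+7) + (−0) = +7.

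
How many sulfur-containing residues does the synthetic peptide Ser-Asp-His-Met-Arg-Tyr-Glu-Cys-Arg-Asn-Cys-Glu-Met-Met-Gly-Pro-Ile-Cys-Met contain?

Cysteine (C, thiol) and methionine (M, thioether) are the two sulfur-containing amino acids.
Matching residues: Met4, Cys8, Cys11, Met13, Met14, Cys18, Met19.

7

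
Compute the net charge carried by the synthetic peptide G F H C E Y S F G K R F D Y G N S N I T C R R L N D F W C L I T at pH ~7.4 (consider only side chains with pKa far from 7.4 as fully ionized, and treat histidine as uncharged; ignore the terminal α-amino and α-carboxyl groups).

The side chains ionized at physiological pH are Lys/Arg (+1) and Asp/Glu (−1); with His treated as neutral, nothing else contributes.
Positive (K, R): K10, R11, R22, R23 → +4.
Negative (D, E): E5, D13, D26 → −3.
Net charge = (+4) + (−3) = +1.

+1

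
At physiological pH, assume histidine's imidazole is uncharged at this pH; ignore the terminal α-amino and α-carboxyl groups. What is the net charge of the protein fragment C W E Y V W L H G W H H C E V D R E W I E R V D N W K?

At pH ~7.4 the Lys and Arg side chains are protonated (+1), the Asp and Glu side chains are deprotonated (−1), and with His taken as neutral all other side chains carry no charge.
Positive (K, R): R17, R22, K27 → +3.
Negative (D, E): E3, E14, D16, E18, E21, D24 → −6.
Net charge = (+3) + (−6) = −3.

-3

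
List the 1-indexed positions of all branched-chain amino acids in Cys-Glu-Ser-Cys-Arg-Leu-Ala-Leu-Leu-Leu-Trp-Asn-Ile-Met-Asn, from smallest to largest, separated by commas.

Valine (V), leucine (L), and isoleucine (I) are the branched-chain amino acids.
Matching residues: Leu6, Leu8, Leu9, Leu10, Ile13.

6, 8, 9, 10, 13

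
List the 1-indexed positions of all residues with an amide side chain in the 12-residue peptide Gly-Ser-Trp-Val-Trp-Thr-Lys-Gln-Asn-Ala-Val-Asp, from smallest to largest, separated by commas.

Asparagine (N) and glutamine (Q) have uncharged amide side chains.
Matching residues: Gln8, Asn9.

8, 9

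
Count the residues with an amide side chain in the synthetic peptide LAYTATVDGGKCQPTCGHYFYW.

The amide-side-chain residues are Asn (N) and Gln (Q).
Matching residues: Q13.

1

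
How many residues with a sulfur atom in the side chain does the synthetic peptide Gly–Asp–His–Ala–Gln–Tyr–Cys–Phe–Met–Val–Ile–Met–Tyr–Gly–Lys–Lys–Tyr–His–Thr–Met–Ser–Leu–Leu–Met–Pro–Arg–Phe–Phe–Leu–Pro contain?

5

Only Cys (C) and Met (M) have a sulfur atom in the side chain.
Matching residues: Cys7, Met9, Met12, Met20, Met24.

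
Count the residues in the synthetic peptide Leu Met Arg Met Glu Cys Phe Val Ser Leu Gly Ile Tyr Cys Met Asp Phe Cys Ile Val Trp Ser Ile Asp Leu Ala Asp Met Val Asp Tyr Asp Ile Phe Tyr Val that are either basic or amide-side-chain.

Basic: H, K, R. Amide-side-chain: N, Q.
Basic residues here: Arg3 (1).
Amide-side-chain residues here: none (0).
The two groups share no amino acid, so total = 1 + 0 = 1.

1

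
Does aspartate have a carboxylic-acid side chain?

Aspartate (D) and glutamate (E) have carboxylic-acid side chains and are the acidic amino acids.
Aspartate is in this group.

Yes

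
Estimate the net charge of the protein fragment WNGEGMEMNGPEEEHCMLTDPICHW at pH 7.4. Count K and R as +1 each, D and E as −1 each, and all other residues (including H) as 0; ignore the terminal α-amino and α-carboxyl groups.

Positive (K, R): none → +0.
Negative (D, E): E4, E7, E12, E13, E14, D20 → −6.
Net charge = (+0) + (−6) = −6.

-6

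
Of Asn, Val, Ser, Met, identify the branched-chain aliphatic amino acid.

The BCAAs are Val, Leu, and Ile — aliphatic side chains with a branch point.
Of the listed options, only Val belongs to this group.

Val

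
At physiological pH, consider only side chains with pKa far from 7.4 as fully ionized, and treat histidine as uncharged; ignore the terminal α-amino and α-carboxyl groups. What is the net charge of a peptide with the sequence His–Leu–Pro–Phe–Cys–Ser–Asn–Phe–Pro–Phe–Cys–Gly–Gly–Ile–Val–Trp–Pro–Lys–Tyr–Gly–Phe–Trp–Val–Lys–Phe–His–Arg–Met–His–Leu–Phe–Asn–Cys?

+3

The side chains ionized at physiological pH are Lys/Arg (+1) and Asp/Glu (−1); with His treated as neutral, nothing else contributes.
Positive (K, R): Lys18, Lys24, Arg27 → +3.
Negative (D, E): none → −0.
Net charge = (+3) + (−0) = +3.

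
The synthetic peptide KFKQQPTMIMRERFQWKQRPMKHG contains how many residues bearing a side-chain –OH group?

1

Serine (S), threonine (T), and tyrosine (Y) each carry a hydroxyl group on the side chain.
Matching residues: T7.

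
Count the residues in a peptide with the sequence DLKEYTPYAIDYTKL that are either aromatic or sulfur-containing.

3

Aromatic: F, W, Y. Sulfur-containing: C, M.
Aromatic residues here: Y5, Y8, Y12 (3).
Sulfur-containing residues here: none (0).
The two groups share no amino acid, so total = 3 + 0 = 3.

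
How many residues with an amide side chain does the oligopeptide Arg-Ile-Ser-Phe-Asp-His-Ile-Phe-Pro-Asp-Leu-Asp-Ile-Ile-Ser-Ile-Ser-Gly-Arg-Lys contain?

Asparagine (N) and glutamine (Q) have uncharged amide side chains.
None of the 20 residues belong to this group.

0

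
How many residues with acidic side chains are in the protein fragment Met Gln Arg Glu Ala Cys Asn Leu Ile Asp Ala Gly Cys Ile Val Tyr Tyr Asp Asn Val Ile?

Aspartate (D) and glutamate (E) have carboxylic-acid side chains and are the acidic amino acids.
Matching residues: Glu4, Asp10, Asp18.

3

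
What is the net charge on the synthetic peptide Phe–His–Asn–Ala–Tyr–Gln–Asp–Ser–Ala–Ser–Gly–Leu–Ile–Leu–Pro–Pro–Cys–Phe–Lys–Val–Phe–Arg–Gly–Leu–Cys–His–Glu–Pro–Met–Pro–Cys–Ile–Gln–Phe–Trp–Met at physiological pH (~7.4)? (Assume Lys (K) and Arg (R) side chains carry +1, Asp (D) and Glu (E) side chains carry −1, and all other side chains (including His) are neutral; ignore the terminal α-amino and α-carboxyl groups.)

0

Positive (K, R): Lys19, Arg22 → +2.
Negative (D, E): Asp7, Glu27 → −2.
Net charge = (+2) + (−2) = 0.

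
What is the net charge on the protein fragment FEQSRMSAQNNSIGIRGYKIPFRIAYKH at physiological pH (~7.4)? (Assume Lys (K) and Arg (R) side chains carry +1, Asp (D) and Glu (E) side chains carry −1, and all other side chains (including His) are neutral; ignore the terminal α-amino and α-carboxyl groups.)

+4

Positive (K, R): R5, R16, K19, R23, K27 → +5.
Negative (D, E): E2 → −1.
Net charge = (+5) + (−1) = +4.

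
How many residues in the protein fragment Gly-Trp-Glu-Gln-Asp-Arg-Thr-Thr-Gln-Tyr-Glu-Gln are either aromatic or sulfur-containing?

Aromatic: F, W, Y. Sulfur-containing: C, M.
Aromatic residues here: Trp2, Tyr10 (2).
Sulfur-containing residues here: none (0).
The two groups share no amino acid, so total = 2 + 0 = 2.

2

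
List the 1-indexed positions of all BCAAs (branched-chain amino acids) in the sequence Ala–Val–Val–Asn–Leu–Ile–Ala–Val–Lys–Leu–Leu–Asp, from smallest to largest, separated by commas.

V, L, and I make up the branched-chain aliphatic group.
Matching residues: Val2, Val3, Leu5, Ile6, Val8, Leu10, Leu11.

2, 3, 5, 6, 8, 10, 11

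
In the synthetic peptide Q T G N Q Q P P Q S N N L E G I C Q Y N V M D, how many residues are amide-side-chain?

Only N (asparagine) and Q (glutamine) carry a side-chain carboxamide.
Matching residues: Q1, N4, Q5, Q6, Q9, N11, N12, Q18, N20.

9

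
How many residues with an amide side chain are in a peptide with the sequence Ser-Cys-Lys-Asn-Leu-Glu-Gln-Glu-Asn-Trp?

3

The amide-side-chain residues are Asn (N) and Gln (Q).
Matching residues: Asn4, Gln7, Asn9.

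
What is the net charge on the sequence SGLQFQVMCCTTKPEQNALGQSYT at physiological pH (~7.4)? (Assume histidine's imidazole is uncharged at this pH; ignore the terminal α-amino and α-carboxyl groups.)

0

At pH ~7.4 the Lys and Arg side chains are protonated (+1), the Asp and Glu side chains are deprotonated (−1), and with His taken as neutral all other side chains carry no charge.
Positive (K, R): K13 → +1.
Negative (D, E): E15 → −1.
Net charge = (+1) + (−1) = 0.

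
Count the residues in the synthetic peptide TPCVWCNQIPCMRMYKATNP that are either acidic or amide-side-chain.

3

Acidic: D, E. Amide-side-chain: N, Q.
Acidic residues here: none (0).
Amide-side-chain residues here: N7, Q8, N19 (3).
The two groups share no amino acid, so total = 0 + 3 = 3.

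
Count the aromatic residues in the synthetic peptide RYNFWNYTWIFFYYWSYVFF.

13

The aromatic amino acids are Phe (F, benzyl), Trp (W, indole), and Tyr (Y, phenol).
Matching residues: Y2, F4, W5, Y7, W9, F11, F12, Y13, Y14, W15, Y17, F19, F20.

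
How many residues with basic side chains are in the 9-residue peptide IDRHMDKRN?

4

Lysine (K), arginine (R), and histidine (H) have basic, nitrogen-containing side chains.
Matching residues: R3, H4, K7, R8.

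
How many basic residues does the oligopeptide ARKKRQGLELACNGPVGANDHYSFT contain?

5

K, R, and H are the three residues with basic side chains (ε-amine, guanidinium, and imidazole respectively).
Matching residues: R2, K3, K4, R5, H21.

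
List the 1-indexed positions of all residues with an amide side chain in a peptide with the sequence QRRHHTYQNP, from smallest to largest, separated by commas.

Asparagine (N) and glutamine (Q) have uncharged amide side chains.
Matching residues: Q1, Q8, N9.

1, 8, 9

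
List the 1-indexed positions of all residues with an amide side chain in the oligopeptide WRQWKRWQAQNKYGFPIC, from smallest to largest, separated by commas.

The amide-side-chain residues are Asn (N) and Gln (Q).
Matching residues: Q3, Q8, Q10, N11.

3, 8, 10, 11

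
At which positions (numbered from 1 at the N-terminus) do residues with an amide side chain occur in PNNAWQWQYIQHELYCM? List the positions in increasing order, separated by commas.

2, 3, 6, 8, 11

Asparagine (N) and glutamine (Q) have uncharged amide side chains.
Matching residues: N2, N3, Q6, Q8, Q11.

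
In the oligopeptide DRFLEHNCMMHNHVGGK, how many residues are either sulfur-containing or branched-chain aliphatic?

Sulfur-containing: C, M. Branched-chain aliphatic: I, L, V.
Sulfur-containing residues here: C8, M9, M10 (3).
Branched-chain aliphatic residues here: L4, V14 (2).
The two groups share no amino acid, so total = 3 + 2 = 5.

5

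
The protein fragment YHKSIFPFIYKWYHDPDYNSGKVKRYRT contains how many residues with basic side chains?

8

The basic amino acids are Lys (K), Arg (R), and His (H).
Matching residues: H2, K3, K11, H14, K22, K24, R25, R27.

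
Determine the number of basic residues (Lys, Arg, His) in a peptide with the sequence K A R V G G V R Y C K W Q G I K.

Matching residues: K1, R3, R8, K11, K16.

5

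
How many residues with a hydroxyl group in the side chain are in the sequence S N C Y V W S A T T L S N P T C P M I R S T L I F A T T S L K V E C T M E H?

The –OH-bearing residues are Ser, Thr (aliphatic alcohols), and Tyr (phenol).
Matching residues: S1, Y4, S7, T9, T10, S12, T15, S21, T22, T27, T28, S29, T35.

13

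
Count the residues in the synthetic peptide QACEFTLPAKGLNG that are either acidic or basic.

Acidic: D, E. Basic: H, K, R.
Acidic residues here: E4 (1).
Basic residues here: K10 (1).
The two groups share no amino acid, so total = 1 + 1 = 2.

2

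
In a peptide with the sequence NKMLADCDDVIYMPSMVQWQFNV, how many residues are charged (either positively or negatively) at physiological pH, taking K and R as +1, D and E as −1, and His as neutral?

4

Charged side chains at pH ~7.4: K, R (positive); D, E (negative).
Matching residues: K2, D6, D8, D9.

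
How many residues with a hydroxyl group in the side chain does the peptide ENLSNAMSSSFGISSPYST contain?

9

Serine (S), threonine (T), and tyrosine (Y) each carry a hydroxyl group on the side chain.
Matching residues: S4, S8, S9, S10, S14, S15, Y17, S18, T19.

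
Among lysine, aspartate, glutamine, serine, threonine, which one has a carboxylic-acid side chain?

The acidic residues are Asp (D) and Glu (E), whose side chains end in a carboxylate group.
Of the listed options, only aspartate belongs to this group.

aspartate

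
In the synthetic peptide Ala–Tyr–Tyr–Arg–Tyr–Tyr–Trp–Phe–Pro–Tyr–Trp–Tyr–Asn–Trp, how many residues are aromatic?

The aromatic amino acids are Phe (F, benzyl), Trp (W, indole), and Tyr (Y, phenol).
Matching residues: Tyr2, Tyr3, Tyr5, Tyr6, Trp7, Phe8, Tyr10, Trp11, Tyr12, Trp14.

10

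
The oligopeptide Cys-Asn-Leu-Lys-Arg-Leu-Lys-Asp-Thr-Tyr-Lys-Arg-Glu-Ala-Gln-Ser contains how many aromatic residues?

1

Phenylalanine (F), tryptophan (W), and tyrosine (Y) have aromatic ring side chains.
Matching residues: Tyr10.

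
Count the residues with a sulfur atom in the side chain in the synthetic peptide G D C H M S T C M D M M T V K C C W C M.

10

The sulfur-bearing residues are cysteine (–SH) and methionine (–S–CH₃).
Matching residues: C3, M5, C8, M9, M11, M12, C16, C17, C19, M20.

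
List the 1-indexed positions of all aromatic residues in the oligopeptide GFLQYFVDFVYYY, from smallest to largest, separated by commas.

The aromatic amino acids are Phe (F, benzyl), Trp (W, indole), and Tyr (Y, phenol).
Matching residues: F2, Y5, F6, F9, Y11, Y12, Y13.

2, 5, 6, 9, 11, 12, 13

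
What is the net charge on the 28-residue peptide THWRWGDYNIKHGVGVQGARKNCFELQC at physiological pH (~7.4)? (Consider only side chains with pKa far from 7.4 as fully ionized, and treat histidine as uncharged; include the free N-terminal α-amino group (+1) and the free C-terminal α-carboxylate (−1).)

+2

At pH ~7.4 the Lys and Arg side chains are protonated (+1), the Asp and Glu side chains are deprotonated (−1), and with His taken as neutral all other side chains carry no charge.
Positive (K, R): R4, K11, R20, K21 → +4.
Negative (D, E): D7, E25 → −2.
The N-terminus (+1) and C-terminus (−1) cancel.
Net charge = (+4) + (−2) = +2.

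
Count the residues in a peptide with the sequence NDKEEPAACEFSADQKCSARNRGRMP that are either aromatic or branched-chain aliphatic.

1

Aromatic: F, W, Y. Branched-chain aliphatic: I, L, V.
Aromatic residues here: F11 (1).
Branched-chain aliphatic residues here: none (0).
The two groups share no amino acid, so total = 1 + 0 = 1.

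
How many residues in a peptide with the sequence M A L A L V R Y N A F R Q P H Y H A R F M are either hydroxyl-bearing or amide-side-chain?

4

Hydroxyl-bearing: S, T, Y. Amide-side-chain: N, Q.
Hydroxyl-bearing residues here: Y8, Y16 (2).
Amide-side-chain residues here: N9, Q13 (2).
The two groups share no amino acid, so total = 2 + 2 = 4.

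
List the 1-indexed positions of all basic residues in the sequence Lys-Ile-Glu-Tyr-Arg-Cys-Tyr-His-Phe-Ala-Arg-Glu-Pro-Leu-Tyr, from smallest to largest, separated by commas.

1, 5, 8, 11

The basic amino acids are Lys (K), Arg (R), and His (H).
Matching residues: Lys1, Arg5, His8, Arg11.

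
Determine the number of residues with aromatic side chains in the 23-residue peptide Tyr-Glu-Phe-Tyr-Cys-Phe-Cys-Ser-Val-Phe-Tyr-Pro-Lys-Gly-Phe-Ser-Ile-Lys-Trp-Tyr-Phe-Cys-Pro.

The aromatic amino acids are Phe (F, benzyl), Trp (W, indole), and Tyr (Y, phenol).
Matching residues: Tyr1, Phe3, Tyr4, Phe6, Phe10, Tyr11, Phe15, Trp19, Tyr20, Phe21.

10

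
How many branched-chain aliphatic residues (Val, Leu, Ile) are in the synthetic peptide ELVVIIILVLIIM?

11

Matching residues: L2, V3, V4, I5, I6, I7, L8, V9, L10, I11, I12.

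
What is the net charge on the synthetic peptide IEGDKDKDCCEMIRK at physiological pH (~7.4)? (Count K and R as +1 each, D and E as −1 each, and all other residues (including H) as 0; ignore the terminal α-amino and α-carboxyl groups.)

Positive (K, R): K5, K7, R14, K15 → +4.
Negative (D, E): E2, D4, D6, D8, E11 → −5.
Net charge = (+4) + (−5) = −1.

-1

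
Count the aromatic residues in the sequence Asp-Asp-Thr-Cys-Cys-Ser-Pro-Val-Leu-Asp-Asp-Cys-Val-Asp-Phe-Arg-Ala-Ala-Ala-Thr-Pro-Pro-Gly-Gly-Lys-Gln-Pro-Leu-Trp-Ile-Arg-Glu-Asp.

2

Phenylalanine (F), tryptophan (W), and tyrosine (Y) have aromatic ring side chains.
Matching residues: Phe15, Trp29.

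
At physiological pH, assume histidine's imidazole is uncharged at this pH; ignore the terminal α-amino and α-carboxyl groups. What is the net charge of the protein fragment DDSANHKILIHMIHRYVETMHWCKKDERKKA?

At pH ~7.4 the Lys and Arg side chains are protonated (+1), the Asp and Glu side chains are deprotonated (−1), and with His taken as neutral all other side chains carry no charge.
Positive (K, R): K7, R15, K24, K25, R28, K29, K30 → +7.
Negative (D, E): D1, D2, E18, D26, E27 → −5.
Net charge = (+7) + (−5) = +2.

+2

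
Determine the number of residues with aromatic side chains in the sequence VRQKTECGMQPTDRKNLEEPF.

F, W, and Y each carry an aromatic ring on the side chain.
Matching residues: F21.

1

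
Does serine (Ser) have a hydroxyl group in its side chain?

S, T, and Y are the three residues with a side-chain hydroxyl.
Serine is in this group.

Yes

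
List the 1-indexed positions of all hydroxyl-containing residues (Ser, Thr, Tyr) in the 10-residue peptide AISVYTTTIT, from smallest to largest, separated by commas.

3, 5, 6, 7, 8, 10

Matching residues: S3, Y5, T6, T7, T8, T10.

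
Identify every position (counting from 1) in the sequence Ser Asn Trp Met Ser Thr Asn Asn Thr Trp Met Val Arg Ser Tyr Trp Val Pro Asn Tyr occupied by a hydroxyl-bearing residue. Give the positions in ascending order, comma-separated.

S, T, and Y are the three residues with a side-chain hydroxyl.
Matching residues: Ser1, Ser5, Thr6, Thr9, Ser14, Tyr15, Tyr20.

1, 5, 6, 9, 14, 15, 20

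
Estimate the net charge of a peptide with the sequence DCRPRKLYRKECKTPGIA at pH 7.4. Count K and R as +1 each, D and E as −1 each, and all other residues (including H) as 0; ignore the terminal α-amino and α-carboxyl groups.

Positive (K, R): R3, R5, K6, R9, K10, K13 → +6.
Negative (D, E): D1, E11 → −2.
Net charge = (+6) + (−2) = +4.

+4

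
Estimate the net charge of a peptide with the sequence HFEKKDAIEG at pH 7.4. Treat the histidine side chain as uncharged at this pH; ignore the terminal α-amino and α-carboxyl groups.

Near pH 7.4, K and R contribute +1 each, D and E contribute −1 each, and every other side chain (His included, as stated) is uncharged.
Positive (K, R): K4, K5 → +2.
Negative (D, E): E3, D6, E9 → −3.
Net charge = (+2) + (−3) = −1.

-1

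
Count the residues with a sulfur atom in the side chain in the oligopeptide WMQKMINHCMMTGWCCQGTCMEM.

Cysteine (C, thiol) and methionine (M, thioether) are the two sulfur-containing amino acids.
Matching residues: M2, M5, C9, M10, M11, C15, C16, C20, M21, M23.

10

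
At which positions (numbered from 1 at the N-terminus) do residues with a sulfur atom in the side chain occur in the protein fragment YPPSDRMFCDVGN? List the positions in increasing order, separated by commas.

7, 9

The sulfur-bearing residues are cysteine (–SH) and methionine (–S–CH₃).
Matching residues: M7, C9.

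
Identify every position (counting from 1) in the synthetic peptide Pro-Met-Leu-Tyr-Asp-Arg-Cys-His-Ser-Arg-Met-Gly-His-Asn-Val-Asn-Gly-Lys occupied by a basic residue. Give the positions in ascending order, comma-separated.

6, 8, 10, 13, 18

The basic amino acids are Lys (K), Arg (R), and His (H).
Matching residues: Arg6, His8, Arg10, His13, Lys18.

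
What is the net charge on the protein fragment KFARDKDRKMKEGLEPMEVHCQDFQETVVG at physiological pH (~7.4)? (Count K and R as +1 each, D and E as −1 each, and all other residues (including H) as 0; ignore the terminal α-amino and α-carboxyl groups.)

-1

Positive (K, R): K1, R4, K6, R8, K9, K11 → +6.
Negative (D, E): D5, D7, E12, E15, E18, D23, E26 → −7.
Net charge = (+6) + (−7) = −1.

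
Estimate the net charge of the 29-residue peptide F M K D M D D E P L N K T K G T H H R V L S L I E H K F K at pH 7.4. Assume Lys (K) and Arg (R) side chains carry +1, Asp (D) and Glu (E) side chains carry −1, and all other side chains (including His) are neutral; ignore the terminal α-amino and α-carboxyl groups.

Positive (K, R): K3, K12, K14, R19, K27, K29 → +6.
Negative (D, E): D4, D6, D7, E8, E25 → −5.
Net charge = (+6) + (−5) = +1.

+1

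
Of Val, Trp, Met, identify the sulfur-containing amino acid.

Only Cys (C) and Met (M) have a sulfur atom in the side chain.
Of the listed options, only Met belongs to this group.

Met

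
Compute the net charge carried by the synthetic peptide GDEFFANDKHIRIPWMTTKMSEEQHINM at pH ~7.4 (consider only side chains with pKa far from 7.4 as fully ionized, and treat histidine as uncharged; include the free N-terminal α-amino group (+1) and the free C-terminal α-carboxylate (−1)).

At pH ~7.4 the Lys and Arg side chains are protonated (+1), the Asp and Glu side chains are deprotonated (−1), and with His taken as neutral all other side chains carry no charge.
Positive (K, R): K9, R12, K19 → +3.
Negative (D, E): D2, E3, D8, E22, E23 → −5.
The N-terminus (+1) and C-terminus (−1) cancel.
Net charge = (+3) + (−5) = −2.

-2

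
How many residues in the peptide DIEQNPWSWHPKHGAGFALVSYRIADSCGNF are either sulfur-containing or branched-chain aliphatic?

5

Sulfur-containing: C, M. Branched-chain aliphatic: I, L, V.
Sulfur-containing residues here: C28 (1).
Branched-chain aliphatic residues here: I2, L19, V20, I24 (4).
The two groups share no amino acid, so total = 1 + 4 = 5.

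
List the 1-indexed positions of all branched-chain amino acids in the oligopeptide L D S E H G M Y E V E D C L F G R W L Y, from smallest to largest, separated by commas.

1, 10, 14, 19

The BCAAs are Val, Leu, and Ile — aliphatic side chains with a branch point.
Matching residues: L1, V10, L14, L19.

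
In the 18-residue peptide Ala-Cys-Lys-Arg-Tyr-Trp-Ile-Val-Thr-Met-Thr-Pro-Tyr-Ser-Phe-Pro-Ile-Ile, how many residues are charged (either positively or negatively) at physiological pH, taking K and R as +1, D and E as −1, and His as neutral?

Charged side chains at pH ~7.4: K, R (positive); D, E (negative).
Matching residues: Lys3, Arg4.

2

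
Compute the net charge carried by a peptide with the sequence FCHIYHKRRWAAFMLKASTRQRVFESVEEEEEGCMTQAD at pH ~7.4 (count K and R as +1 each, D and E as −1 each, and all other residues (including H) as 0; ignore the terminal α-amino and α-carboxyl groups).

Positive (K, R): K7, R8, R9, K16, R20, R22 → +6.
Negative (D, E): E25, E28, E29, E30, E31, E32, D39 → −7.
Net charge = (+6) + (−7) = −1.

-1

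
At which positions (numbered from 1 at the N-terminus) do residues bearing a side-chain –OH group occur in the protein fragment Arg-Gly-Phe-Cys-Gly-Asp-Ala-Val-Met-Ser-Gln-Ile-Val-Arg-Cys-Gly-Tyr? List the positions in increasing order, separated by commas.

Serine (S), threonine (T), and tyrosine (Y) each carry a hydroxyl group on the side chain.
Matching residues: Ser10, Tyr17.

10, 17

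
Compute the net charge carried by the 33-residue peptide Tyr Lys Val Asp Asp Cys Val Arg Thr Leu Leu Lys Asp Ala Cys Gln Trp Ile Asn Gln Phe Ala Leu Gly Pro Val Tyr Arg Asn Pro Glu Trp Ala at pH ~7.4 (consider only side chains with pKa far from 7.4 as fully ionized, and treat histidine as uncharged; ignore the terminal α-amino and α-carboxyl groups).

0

Near pH 7.4, K and R contribute +1 each, D and E contribute −1 each, and every other side chain (His included, as stated) is uncharged.
Positive (K, R): Lys2, Arg8, Lys12, Arg28 → +4.
Negative (D, E): Asp4, Asp5, Asp13, Glu31 → −4.
Net charge = (+4) + (−4) = 0.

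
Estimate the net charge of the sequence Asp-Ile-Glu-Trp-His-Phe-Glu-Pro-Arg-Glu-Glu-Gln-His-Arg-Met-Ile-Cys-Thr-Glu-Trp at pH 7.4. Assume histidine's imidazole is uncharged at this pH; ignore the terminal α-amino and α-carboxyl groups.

The side chains ionized at physiological pH are Lys/Arg (+1) and Asp/Glu (−1); with His treated as neutral, nothing else contributes.
Positive (K, R): Arg9, Arg14 → +2.
Negative (D, E): Asp1, Glu3, Glu7, Glu10, Glu11, Glu19 → −6.
Net charge = (+2) + (−6) = −4.

-4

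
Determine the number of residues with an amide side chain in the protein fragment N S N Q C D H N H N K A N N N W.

8

Only N (asparagine) and Q (glutamine) carry a side-chain carboxamide.
Matching residues: N1, N3, Q4, N8, N10, N13, N14, N15.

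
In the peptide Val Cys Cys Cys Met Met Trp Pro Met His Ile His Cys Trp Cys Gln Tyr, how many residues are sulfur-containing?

The sulfur-bearing residues are cysteine (–SH) and methionine (–S–CH₃).
Matching residues: Cys2, Cys3, Cys4, Met5, Met6, Met9, Cys13, Cys15.

8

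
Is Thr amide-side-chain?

Only N (asparagine) and Q (glutamine) carry a side-chain carboxamide.
Threonine is not in this group.

No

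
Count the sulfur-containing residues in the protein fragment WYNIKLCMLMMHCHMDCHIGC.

Only Cys (C) and Met (M) have a sulfur atom in the side chain.
Matching residues: C7, M8, M10, M11, C13, M15, C17, C21.

8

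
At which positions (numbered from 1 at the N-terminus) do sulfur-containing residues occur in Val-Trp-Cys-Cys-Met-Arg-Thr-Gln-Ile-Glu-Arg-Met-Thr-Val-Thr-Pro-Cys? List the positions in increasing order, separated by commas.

3, 4, 5, 12, 17

The sulfur-bearing residues are cysteine (–SH) and methionine (–S–CH₃).
Matching residues: Cys3, Cys4, Met5, Met12, Cys17.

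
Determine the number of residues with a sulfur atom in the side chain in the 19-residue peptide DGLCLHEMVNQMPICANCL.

The sulfur-bearing residues are cysteine (–SH) and methionine (–S–CH₃).
Matching residues: C4, M8, M12, C15, C18.

5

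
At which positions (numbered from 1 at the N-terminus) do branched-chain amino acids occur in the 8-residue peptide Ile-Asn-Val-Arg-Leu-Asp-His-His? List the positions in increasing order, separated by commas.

1, 3, 5

V, L, and I make up the branched-chain aliphatic group.
Matching residues: Ile1, Val3, Leu5.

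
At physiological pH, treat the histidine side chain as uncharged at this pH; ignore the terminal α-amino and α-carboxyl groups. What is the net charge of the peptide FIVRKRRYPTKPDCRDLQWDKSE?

Near pH 7.4, K and R contribute +1 each, D and E contribute −1 each, and every other side chain (His included, as stated) is uncharged.
Positive (K, R): R4, K5, R6, R7, K11, R15, K21 → +7.
Negative (D, E): D13, D16, D20, E23 → −4.
Net charge = (+7) + (−4) = +3.

+3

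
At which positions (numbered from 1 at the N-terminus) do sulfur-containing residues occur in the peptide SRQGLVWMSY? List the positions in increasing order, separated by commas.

Only Cys (C) and Met (M) have a sulfur atom in the side chain.
Matching residues: M8.

8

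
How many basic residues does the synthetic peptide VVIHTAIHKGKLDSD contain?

K, R, and H are the three residues with basic side chains (ε-amine, guanidinium, and imidazole respectively).
Matching residues: H4, H8, K9, K11.

4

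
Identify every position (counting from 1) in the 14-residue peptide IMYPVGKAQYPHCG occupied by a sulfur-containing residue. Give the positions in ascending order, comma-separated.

2, 13

Cysteine (C, thiol) and methionine (M, thioether) are the two sulfur-containing amino acids.
Matching residues: M2, C13.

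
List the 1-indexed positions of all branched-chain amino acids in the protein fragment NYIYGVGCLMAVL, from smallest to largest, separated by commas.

3, 6, 9, 12, 13

Valine (V), leucine (L), and isoleucine (I) are the branched-chain amino acids.
Matching residues: I3, V6, L9, V12, L13.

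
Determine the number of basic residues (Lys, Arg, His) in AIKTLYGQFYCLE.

Matching residues: K3.

1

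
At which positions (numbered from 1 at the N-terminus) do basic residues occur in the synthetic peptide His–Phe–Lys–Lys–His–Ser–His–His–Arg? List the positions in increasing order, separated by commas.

K, R, and H are the three residues with basic side chains (ε-amine, guanidinium, and imidazole respectively).
Matching residues: His1, Lys3, Lys4, His5, His7, His8, Arg9.

1, 3, 4, 5, 7, 8, 9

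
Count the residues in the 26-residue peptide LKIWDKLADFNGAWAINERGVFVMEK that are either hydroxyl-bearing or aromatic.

Hydroxyl-bearing: S, T, Y. Aromatic: F, W, Y.
Hydroxyl-bearing residues here: none (0).
Aromatic residues here: W4, F10, W14, F22 (4).
(Y belongs to both groups, but none appear in this sequence.) Total = 0 + 4 = 4.

4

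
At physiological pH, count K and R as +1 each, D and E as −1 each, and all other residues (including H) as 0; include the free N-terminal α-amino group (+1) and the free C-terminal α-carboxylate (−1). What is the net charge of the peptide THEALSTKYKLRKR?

+4

Positive (K, R): K8, K10, R12, K13, R14 → +5.
Negative (D, E): E3 → −1.
The N-terminus (+1) and C-terminus (−1) cancel.
Net charge = (+5) + (−1) = +4.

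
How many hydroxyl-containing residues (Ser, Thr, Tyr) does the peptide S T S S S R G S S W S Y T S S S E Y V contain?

Matching residues: S1, T2, S3, S4, S5, S8, S9, S11, Y12, T13, S14, S15, S16, Y18.

14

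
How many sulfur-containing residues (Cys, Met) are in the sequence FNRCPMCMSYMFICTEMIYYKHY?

Matching residues: C4, M6, C7, M8, M11, C14, M17.

7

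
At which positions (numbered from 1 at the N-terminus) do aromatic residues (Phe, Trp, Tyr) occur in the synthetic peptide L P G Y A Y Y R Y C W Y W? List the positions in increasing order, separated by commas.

4, 6, 7, 9, 11, 12, 13

Matching residues: Y4, Y6, Y7, Y9, W11, Y12, W13.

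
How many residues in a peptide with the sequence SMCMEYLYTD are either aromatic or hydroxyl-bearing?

4

Aromatic: F, W, Y. Hydroxyl-bearing: S, T, Y.
Aromatic residues here: Y6, Y8 (2).
Hydroxyl-bearing residues here: S1, Y6, Y8, T9 (4).
Y is in both groups, so the 2 Y residues must not be double-counted.
Total = 2 + 4 − 2 = 4.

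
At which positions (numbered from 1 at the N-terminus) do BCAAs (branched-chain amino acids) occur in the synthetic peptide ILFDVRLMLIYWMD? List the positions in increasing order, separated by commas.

1, 2, 5, 7, 9, 10

V, L, and I make up the branched-chain aliphatic group.
Matching residues: I1, L2, V5, L7, L9, I10.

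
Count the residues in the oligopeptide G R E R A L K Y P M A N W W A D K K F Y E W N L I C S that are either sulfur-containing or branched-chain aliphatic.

Sulfur-containing: C, M. Branched-chain aliphatic: I, L, V.
Sulfur-containing residues here: M10, C26 (2).
Branched-chain aliphatic residues here: L6, L24, I25 (3).
The two groups share no amino acid, so total = 2 + 3 = 5.

5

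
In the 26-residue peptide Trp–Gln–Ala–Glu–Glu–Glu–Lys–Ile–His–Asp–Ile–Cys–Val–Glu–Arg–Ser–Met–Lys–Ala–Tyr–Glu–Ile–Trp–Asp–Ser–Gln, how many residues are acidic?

7

Aspartate (D) and glutamate (E) have carboxylic-acid side chains and are the acidic amino acids.
Matching residues: Glu4, Glu5, Glu6, Asp10, Glu14, Glu21, Asp24.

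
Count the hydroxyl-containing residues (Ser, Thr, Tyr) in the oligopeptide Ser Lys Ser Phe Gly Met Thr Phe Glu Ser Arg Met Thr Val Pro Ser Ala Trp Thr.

Matching residues: Ser1, Ser3, Thr7, Ser10, Thr13, Ser16, Thr19.

7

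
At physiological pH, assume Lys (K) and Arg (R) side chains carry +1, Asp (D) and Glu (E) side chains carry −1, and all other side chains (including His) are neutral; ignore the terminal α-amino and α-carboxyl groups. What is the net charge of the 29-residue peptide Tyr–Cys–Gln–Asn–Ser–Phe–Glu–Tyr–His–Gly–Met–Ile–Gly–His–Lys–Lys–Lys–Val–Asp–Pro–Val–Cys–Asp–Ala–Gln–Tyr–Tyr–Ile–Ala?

0

Positive (K, R): Lys15, Lys16, Lys17 → +3.
Negative (D, E): Glu7, Asp19, Asp23 → −3.
Net charge = (+3) + (−3) = 0.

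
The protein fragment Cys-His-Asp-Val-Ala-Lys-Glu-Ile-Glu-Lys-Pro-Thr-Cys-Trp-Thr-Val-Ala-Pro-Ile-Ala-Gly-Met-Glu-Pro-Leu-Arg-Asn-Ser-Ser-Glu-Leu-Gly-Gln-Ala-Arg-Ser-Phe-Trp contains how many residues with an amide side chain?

Asparagine (N) and glutamine (Q) have uncharged amide side chains.
Matching residues: Asn27, Gln33.

2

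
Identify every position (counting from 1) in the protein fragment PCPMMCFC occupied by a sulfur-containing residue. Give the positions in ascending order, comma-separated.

Matching residues: C2, M4, M5, C6, C8.

2, 4, 5, 6, 8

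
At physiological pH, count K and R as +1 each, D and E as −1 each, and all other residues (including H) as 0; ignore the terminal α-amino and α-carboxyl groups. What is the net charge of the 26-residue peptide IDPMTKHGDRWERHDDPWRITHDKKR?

+1

Positive (K, R): K6, R10, R13, R19, K24, K25, R26 → +7.
Negative (D, E): D2, D9, E12, D15, D16, D23 → −6.
Net charge = (+7) + (−6) = +1.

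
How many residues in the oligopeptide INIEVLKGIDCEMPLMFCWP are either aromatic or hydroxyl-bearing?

Aromatic: F, W, Y. Hydroxyl-bearing: S, T, Y.
Aromatic residues here: F17, W19 (2).
Hydroxyl-bearing residues here: none (0).
(Y belongs to both groups, but none appear in this sequence.) Total = 2 + 0 = 2.

2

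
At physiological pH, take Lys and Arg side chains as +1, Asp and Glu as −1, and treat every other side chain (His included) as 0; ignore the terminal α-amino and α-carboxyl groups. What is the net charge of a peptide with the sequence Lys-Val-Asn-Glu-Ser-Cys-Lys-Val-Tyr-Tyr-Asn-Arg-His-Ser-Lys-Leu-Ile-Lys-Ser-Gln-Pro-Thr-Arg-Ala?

+5

Positive (K, R): Lys1, Lys7, Arg12, Lys15, Lys18, Arg23 → +6.
Negative (D, E): Glu4 → −1.
Net charge = (+6) + (−1) = +5.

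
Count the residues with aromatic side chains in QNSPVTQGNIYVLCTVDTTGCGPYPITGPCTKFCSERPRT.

F, W, and Y each carry an aromatic ring on the side chain.
Matching residues: Y11, Y24, F33.

3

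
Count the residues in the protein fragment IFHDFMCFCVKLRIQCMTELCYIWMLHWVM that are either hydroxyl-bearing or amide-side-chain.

3

Hydroxyl-bearing: S, T, Y. Amide-side-chain: N, Q.
Hydroxyl-bearing residues here: T18, Y22 (2).
Amide-side-chain residues here: Q15 (1).
The two groups share no amino acid, so total = 2 + 1 = 3.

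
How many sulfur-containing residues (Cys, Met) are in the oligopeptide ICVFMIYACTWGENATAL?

Matching residues: C2, M5, C9.

3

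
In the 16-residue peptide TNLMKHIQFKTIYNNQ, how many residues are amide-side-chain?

5

Asparagine (N) and glutamine (Q) have uncharged amide side chains.
Matching residues: N2, Q8, N14, N15, Q16.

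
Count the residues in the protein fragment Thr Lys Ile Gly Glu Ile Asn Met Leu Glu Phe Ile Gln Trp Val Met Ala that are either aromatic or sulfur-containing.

4

Aromatic: F, W, Y. Sulfur-containing: C, M.
Aromatic residues here: Phe11, Trp14 (2).
Sulfur-containing residues here: Met8, Met16 (2).
The two groups share no amino acid, so total = 2 + 2 = 4.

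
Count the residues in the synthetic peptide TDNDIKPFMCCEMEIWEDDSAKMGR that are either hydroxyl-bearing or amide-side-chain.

3

Hydroxyl-bearing: S, T, Y. Amide-side-chain: N, Q.
Hydroxyl-bearing residues here: T1, S20 (2).
Amide-side-chain residues here: N3 (1).
The two groups share no amino acid, so total = 2 + 1 = 3.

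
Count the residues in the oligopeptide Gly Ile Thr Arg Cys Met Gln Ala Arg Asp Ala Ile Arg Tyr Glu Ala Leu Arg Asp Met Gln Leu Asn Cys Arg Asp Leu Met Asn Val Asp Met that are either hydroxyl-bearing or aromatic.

Hydroxyl-bearing: S, T, Y. Aromatic: F, W, Y.
Hydroxyl-bearing residues here: Thr3, Tyr14 (2).
Aromatic residues here: Tyr14 (1).
Y is in both groups, so the 1 Y residue must not be double-counted.
Total = 2 + 1 − 1 = 2.

2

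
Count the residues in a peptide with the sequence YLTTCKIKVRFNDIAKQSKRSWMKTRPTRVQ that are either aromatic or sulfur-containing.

Aromatic: F, W, Y. Sulfur-containing: C, M.
Aromatic residues here: Y1, F11, W22 (3).
Sulfur-containing residues here: C5, M23 (2).
The two groups share no amino acid, so total = 3 + 2 = 5.

5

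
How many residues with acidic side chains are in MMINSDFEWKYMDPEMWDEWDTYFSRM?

7

The acidic residues are Asp (D) and Glu (E), whose side chains end in a carboxylate group.
Matching residues: D6, E8, D13, E15, D18, E19, D21.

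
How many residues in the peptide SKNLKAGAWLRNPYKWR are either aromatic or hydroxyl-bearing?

Aromatic: F, W, Y. Hydroxyl-bearing: S, T, Y.
Aromatic residues here: W9, Y14, W16 (3).
Hydroxyl-bearing residues here: S1, Y14 (2).
Y is in both groups, so the 1 Y residue must not be double-counted.
Total = 3 + 2 − 1 = 4.

4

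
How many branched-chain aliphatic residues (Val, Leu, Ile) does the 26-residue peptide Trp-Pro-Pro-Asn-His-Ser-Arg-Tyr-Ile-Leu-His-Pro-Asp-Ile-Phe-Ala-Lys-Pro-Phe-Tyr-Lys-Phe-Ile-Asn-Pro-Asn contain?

4

Matching residues: Ile9, Leu10, Ile14, Ile23.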